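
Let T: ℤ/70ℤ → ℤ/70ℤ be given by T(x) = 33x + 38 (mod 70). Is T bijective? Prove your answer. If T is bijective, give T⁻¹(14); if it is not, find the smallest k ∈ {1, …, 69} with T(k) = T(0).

By definition, injectivity means: for all x_1, x_2 in the domain, T(x_1) = T(x_2) implies x_1 = x_2.
Suppose T(x_1) = T(x_2) in ℤ/70ℤ. Then 33x_1 + 38 ≡ 33x_2 + 38 (mod 70), thus 33(x_1 − x_2) ≡ 0 (mod 70).
Since gcd(33, 70) = 1, 33 is invertible modulo 70, thus x_1 − x_2 ≡ 0 (mod 70), i.e. x_1 = x_2.
We now compute 33⁻¹ mod 70 explicitly. Euclid's algorithm: 70 = 2·33 + 4, 33 = 8·4 + 1; back-substituting gives 1 = 17·33 − 8·70, so 33⁻¹ ≡ 17 (mod 70).
For any y ∈ ℤ/70ℤ, x = 17(y − 38) mod 70 satisfies T(x) = 33·17(y − 38) + 38 ≡ y (since 33·17 ≡ 1 mod 70). So every y has a preimage.
Therefore T is bijective.
Since T is bijective, we compute T⁻¹(14): solve 33x + 38 ≡ 14 (mod 70), i.e. 33x ≡ 46 (mod 70).
Multiplying by 33⁻¹ = 17 gives x ≡ 17·46 = 782 = 11·70 + 12 ≡ 12 (mod 70).
Check: T(12) = 33·12 + 38 = 434 = 6·70 + 14 ≡ 14 (mod 70).

12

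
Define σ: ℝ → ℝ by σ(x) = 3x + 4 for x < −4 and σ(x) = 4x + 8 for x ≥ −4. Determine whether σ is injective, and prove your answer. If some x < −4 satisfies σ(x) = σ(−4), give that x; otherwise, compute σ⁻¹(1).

-7/4

Both pieces are strictly increasing (slopes 3 and 4), so each is injective on its own interval.
The left piece maps (−∞, −4) onto (−∞, −8); the right piece maps [−4, ∞) onto [−8, ∞).
These images are disjoint, so no value is attained by both pieces. So σ is injective.
Because the two images are disjoint, no x < −4 has σ(x) = σ(−4), so we compute σ⁻¹(1): 1 lies in [−8, ∞), so solve 4x + 8 = 1: x = (1 − 8)/4 = −7/4.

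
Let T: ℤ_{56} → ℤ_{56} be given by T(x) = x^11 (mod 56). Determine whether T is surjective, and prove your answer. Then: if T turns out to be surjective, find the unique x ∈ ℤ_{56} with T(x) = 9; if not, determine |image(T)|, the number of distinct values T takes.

T(0) = 0^11 = 0.
T(14): Repeated squaring mod 56: 14^1 ≡ 14, 14^2 ≡ 14² = 196 ≡ 28, 14^4 ≡ 28² = 784 ≡ 0, 14^8 ≡ 0² = 0. Since 11 = 8 + 2 + 1, 14^11 ≡ 0·28·14: 0·28 = 0, then 0·14 = 0. So 14^11 ≡ 0 (mod 56).
So T(0) = T(14) = 0 while 0 ≠ 14, hence T is not injective.
A non-injective map from the 56-element set ℤ_{56} to itself takes at most 55 distinct values, so it cannot be surjective. Hence T is not surjective.
Since T is not surjective, we determine |image(T)|. Computing x^11 mod 56 for each x (by repeated squaring, reducing mod 56 at every step), the values T(0), T(1), …, T(55) are: 0, 1, 32, 19, 16, 45, 48, 7, 8, 25, 40, 51, 24, 13, 0, 15, 32, 33, 16, 3, 48, 21, 8, 39, 40, 9, 24, 27, 0, 29, 32, 47, 16, 17, 48, 35, 8, 53, 40, 23, 24, 41, 0, 43, 32, 5, 16, 31, 48, 49, 8, 11, 40, 37, 24, 55.
The distinct values are {0, 1, 3, 5, 7, 8, 9, 11, 13, 15, 16, 17, 19, 21, 23, 24, 25, 27, 29, 31, 32, 33, 35, 37, 39, 40, 41, 43, 45, 47, 48, 49, 51, 53, 55}; there are 35 of them.

35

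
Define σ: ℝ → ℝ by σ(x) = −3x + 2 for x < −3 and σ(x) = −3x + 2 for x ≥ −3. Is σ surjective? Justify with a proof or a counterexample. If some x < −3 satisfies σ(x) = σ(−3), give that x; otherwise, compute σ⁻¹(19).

Both pieces are strictly decreasing (slopes −3 and −3), so each is injective on its own interval.
The left piece maps (−∞, −3) onto (11, ∞); the right piece maps [−3, ∞) onto (−∞, 11].
These images together cover ℝ, so σ is surjective.
Because the two images are disjoint, no x < −3 has σ(x) = σ(−3), so we compute σ⁻¹(19): 19 lies in (11, ∞), so solve −3x + 2 = 19: x = (19 − 2)/(−3) = −17/3.

-17/3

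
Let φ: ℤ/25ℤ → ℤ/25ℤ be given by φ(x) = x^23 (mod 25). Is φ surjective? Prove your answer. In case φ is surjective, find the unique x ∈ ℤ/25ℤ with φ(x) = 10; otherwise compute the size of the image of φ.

21

φ(0) = 0^23 = 0.
φ(5): Repeated squaring mod 25: 5^1 ≡ 5, 5^2 ≡ 5² = 25 ≡ 0, 5^4 ≡ 0² = 0, 5^8 ≡ 0² = 0, 5^16 ≡ 0² = 0. Since 23 = 16 + 4 + 2 + 1, 5^23 ≡ 0·0·0·5: 0·0 = 0, then 0·0 = 0, then 0·5 = 0. So 5^23 ≡ 0 (mod 25).
So φ(0) = φ(5) = 0 while 0 ≠ 5, therefore φ is not injective.
A non-injective map from the 25-element set ℤ/25ℤ to itself takes at most 24 distinct values, so it cannot be surjective. So φ is not surjective.
Since φ is not surjective, we determine |image(φ)|. Computing x^23 mod 25 for each x (by repeated squaring, reducing mod 25 at every step), the values φ(0), φ(1), …, φ(24) are: 0, 1, 8, 2, 14, 0, 16, 18, 12, 4, 0, 6, 3, 22, 19, 0, 21, 13, 7, 9, 0, 11, 23, 17, 24.
The distinct values are {0, 1, 2, 3, 4, 6, 7, 8, 9, 11, 12, 13, 14, 16, 17, 18, 19, 21, 22, 23, 24}; there are 21 of them.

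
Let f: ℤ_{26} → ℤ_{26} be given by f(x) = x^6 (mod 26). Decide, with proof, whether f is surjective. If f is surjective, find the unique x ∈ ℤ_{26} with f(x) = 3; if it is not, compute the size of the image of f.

f(1) = 1^6 = 1.
f(3): Repeated squaring mod 26: 3^1 ≡ 3, 3^2 ≡ 3² = 9, 3^4 ≡ 9² = 81 ≡ 3. Since 6 = 4 + 2, 3^6 ≡ 3·9: 3·9 = 27 ≡ 1. So 3^6 ≡ 1 (mod 26).
So f(1) = f(3) = 1 while 1 ≠ 3, therefore f is not injective.
A non-injective map from the 26-element set ℤ_{26} to itself takes at most 25 distinct values, so it cannot be surjective. Thus f is not surjective.
Since f is not surjective, we determine |image(f)|. Computing x^6 mod 26 for each x (by repeated squaring, reducing mod 26 at every step), the values f(0), f(1), …, f(25) are: 0, 1, 12, 1, 14, 25, 12, 25, 12, 1, 14, 25, 14, 13, 14, 25, 14, 1, 12, 25, 12, 25, 14, 1, 12, 1.
The distinct values are {0, 1, 12, 13, 14, 25}; there are 6 of them.

6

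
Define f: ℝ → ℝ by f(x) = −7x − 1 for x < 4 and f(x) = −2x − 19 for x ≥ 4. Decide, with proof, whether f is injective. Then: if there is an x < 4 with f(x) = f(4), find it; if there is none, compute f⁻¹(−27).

Both pieces are strictly decreasing (slopes −7 and −2), so each is injective on its own interval.
The left piece maps (−∞, 4) onto (−29, ∞); the right piece maps [4, ∞) onto (−∞, −27].
These images overlap. In particular f(4) = −27 (right piece), and solving −7x − 1 = −27 on the left piece gives x = 26/7 < 4.
So f(26/7) = f(4) with 26/7 ≠ 4, and f is not injective. This x = 26/7 is the requested value below 4.

26/7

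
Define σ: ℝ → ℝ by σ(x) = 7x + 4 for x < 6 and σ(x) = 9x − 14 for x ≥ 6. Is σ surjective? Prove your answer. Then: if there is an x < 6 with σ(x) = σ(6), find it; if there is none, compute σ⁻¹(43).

Both pieces are strictly increasing (slopes 7 and 9), so each is injective on its own interval.
The left piece maps (−∞, 6) onto (−∞, 46); the right piece maps [6, ∞) onto [40, ∞).
The union (−∞, 46) ∪ [40, ∞) covers ℝ, so σ is surjective.
For the follow-up: the images overlap, so an x < 6 with σ(x) = σ(6) exists. σ(6) = 40; solving 7x + 4 = 40 for x < 6 gives x = (40 − 4)/7 = 36/7.

36/7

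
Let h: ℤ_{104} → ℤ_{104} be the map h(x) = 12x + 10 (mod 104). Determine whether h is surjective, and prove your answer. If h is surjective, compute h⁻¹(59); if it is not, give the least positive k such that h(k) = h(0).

Since gcd(12, 104) = 4, we have 12x ≡ 0 (mod 4) for all x, so h(x) ≡ 2 (mod 4).
But 0 ≢ 2 (mod 4), so 0 ∈ ℤ_{104} has no preimage. So h is not surjective.
Since h is not surjective, we find the least positive k with h(k) = h(0): this means 12k ≡ 0 (mod 104), i.e. 104 ∣ 12k. Since gcd(12, 104) = 4, dividing through by 4 this holds exactly when 26 ∣ 3k, and as gcd(3, 26) = 1, exactly when 26 ∣ k.
The smallest positive such k is 26.

26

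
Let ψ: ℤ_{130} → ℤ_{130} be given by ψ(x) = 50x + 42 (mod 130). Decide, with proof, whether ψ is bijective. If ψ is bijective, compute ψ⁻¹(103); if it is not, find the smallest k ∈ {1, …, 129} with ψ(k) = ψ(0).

We have gcd(50, 130) = 10 > 1. Taking x_1 = 0 and x_2 = 13: ψ(0) = 42 and ψ(13) = 50·13 + 42 = 692 ≡ 42 (mod 130).
So ψ(0) = ψ(13) while 0 ≠ 13, therefore ψ is not injective, hence not bijective.
Since ψ is not bijective, we find the least positive k with ψ(k) = ψ(0): this means 50k ≡ 0 (mod 130), i.e. 130 ∣ 50k. Since gcd(50, 130) = 10, dividing through by 10 this holds exactly when 13 ∣ 5k, and as gcd(5, 13) = 1, exactly when 13 ∣ k.
The smallest positive such k is 13.

13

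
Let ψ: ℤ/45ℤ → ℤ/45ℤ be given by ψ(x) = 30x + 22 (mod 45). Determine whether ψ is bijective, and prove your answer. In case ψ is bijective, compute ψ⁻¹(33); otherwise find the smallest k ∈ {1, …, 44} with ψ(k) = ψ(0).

Recall that ψ is injective when ψ(u) = ψ(v) forces u = v.
We have gcd(30, 45) = 15 > 1. Taking u = 0 and v = 3: ψ(0) = 22 and ψ(3) = 30·3 + 22 = 112 ≡ 22 (mod 45).
So ψ(0) = ψ(3) while 0 ≠ 3, hence ψ is not injective, hence not bijective.
Since ψ is not bijective, we find the least positive k with ψ(k) = ψ(0): this means 30k ≡ 0 (mod 45), i.e. 45 ∣ 30k. Since gcd(30, 45) = 15, dividing through by 15 this holds exactly when 3 ∣ 2k, and as gcd(2, 3) = 1, exactly when 3 ∣ k.
The smallest positive such k is 3.

3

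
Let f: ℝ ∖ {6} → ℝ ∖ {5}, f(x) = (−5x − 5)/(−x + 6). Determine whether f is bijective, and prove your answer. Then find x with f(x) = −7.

37/12

Suppose f(a) = f(b). Cross-multiplying: (−5a − 5)(−b + 6) = (−5b − 5)(−a + 6).
Expanding both sides and cancelling the symmetric terms leaves −35·(a − b) = 0. Since −35 ≠ 0, a = b. Hence f is injective.
For any y ≠ 5, solving y(−x + 6) = −5x − 5 for x gives a well-defined x ≠ 6. So f is surjective.
Thus f is bijective.
Solving f(x) = −7: cross-multiplying gives −5x − 5 = −7(−x + 6), which rearranges to −12x = −37, so x = 37/12.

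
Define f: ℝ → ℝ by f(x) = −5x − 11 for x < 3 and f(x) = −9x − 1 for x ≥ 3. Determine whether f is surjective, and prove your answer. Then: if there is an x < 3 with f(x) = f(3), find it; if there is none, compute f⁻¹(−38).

Both pieces are strictly decreasing (slopes −5 and −9), so each is injective on its own interval.
The left piece maps (−∞, 3) onto (−26, ∞); the right piece maps [3, ∞) onto (−∞, −28].
The union (−26, ∞) ∪ (−∞, −28] omits the interval between −26 and −28; in particular −26 has no preimage. So f is not surjective.
Because the two images are disjoint, no x < 3 has f(x) = f(3), so we compute f⁻¹(−38): −38 lies in (−∞, −28], so solve −9x − 1 = −38: x = (−38 + 1)/(−9) = 37/9.

37/9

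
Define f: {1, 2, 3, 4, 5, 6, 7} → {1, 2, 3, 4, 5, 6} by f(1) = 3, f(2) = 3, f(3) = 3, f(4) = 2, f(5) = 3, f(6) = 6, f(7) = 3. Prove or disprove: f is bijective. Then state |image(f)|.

3

f(1) = 3 = f(2) with 1 ≠ 2, so f is not injective, hence not bijective.
The image of f is {2, 3, 6}, which has 3 elements.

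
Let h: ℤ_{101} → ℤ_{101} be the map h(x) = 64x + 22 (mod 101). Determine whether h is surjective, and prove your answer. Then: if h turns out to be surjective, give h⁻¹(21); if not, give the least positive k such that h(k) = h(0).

Since gcd(64, 101) = 1, 64 is invertible modulo 101. Euclid's algorithm: 101 = 1·64 + 37, 64 = 1·37 + 27, 37 = 1·27 + 10, 27 = 2·10 + 7, 10 = 1·7 + 3, 7 = 2·3 + 1; back-substituting gives 1 = 30·64 − 19·101, so 64⁻¹ ≡ 30 (mod 101).
Then y ↦ 30(y − 22) is a two-sided inverse to h, so every y ∈ ℤ_{101} has a preimage.
Hence h is surjective.
Since h is surjective, we compute h⁻¹(21): solve 64x + 22 ≡ 21 (mod 101), i.e. 64x ≡ 100 (mod 101).
Multiplying by 64⁻¹ = 30 gives x ≡ 30·100 = 3000 = 29·101 + 71 ≡ 71 (mod 101).
Check: h(71) = 64·71 + 22 = 4566 = 45·101 + 21 ≡ 21 (mod 101).

71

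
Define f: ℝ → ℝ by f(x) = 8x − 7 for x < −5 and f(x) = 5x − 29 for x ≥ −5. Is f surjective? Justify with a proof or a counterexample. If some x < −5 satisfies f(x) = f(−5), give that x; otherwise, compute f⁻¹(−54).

Both pieces are strictly increasing (slopes 8 and 5), so each is injective on its own interval.
The left piece maps (−∞, −5) onto (−∞, −47); the right piece maps [−5, ∞) onto [−54, ∞).
The union (−∞, −47) ∪ [−54, ∞) covers ℝ, so f is surjective.
For the follow-up: the images overlap, so an x < −5 with f(x) = f(−5) exists. f(−5) = −54; solving 8x − 7 = −54 for x < −5 gives x = (−54 + 7)/8 = −47/8.

-47/8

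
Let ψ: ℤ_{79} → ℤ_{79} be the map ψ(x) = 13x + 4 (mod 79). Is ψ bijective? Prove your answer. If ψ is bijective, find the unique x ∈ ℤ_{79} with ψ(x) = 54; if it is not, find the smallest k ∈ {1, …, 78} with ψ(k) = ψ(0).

Suppose ψ(s) = ψ(t) in ℤ_{79}. Then 13s + 4 ≡ 13t + 4 (mod 79), thus 13(s − t) ≡ 0 (mod 79).
Since gcd(13, 79) = 1, 13 is invertible modulo 79, thus s − t ≡ 0 (mod 79), i.e. s = t.
We now compute 13⁻¹ mod 79 explicitly. Euclid's algorithm: 79 = 6·13 + 1; back-substituting gives 1 = 73·13 − 12·79, so 13⁻¹ ≡ 73 (mod 79).
For any y ∈ ℤ_{79}, x = 73(y − 4) mod 79 satisfies ψ(x) = 13·73(y − 4) + 4 ≡ y (since 13·73 ≡ 1 mod 79). So every y has a preimage.
So ψ is bijective.
Since ψ is bijective, we compute ψ⁻¹(54): solve 13x + 4 ≡ 54 (mod 79), i.e. 13x ≡ 50 (mod 79).
Multiplying by 13⁻¹ = 73 gives x ≡ 73·50 = 3650 = 46·79 + 16 ≡ 16 (mod 79).
Check: ψ(16) = 13·16 + 4 = 212 = 2·79 + 54 ≡ 54 (mod 79).

16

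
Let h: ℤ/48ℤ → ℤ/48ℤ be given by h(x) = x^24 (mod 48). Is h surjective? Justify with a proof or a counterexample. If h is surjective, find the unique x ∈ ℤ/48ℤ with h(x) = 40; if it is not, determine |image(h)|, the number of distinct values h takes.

h(2): Repeated squaring mod 48: 2^1 ≡ 2, 2^2 ≡ 2² = 4, 2^4 ≡ 4² = 16, 2^8 ≡ 16² = 256 ≡ 16, 2^16 ≡ 16² = 256 ≡ 16. Since 24 = 16 + 8, 2^24 ≡ 16·16: 16·16 = 256 ≡ 16. So 2^24 ≡ 16 (mod 48).
h(4): Repeated squaring mod 48: 4^1 ≡ 4, 4^2 ≡ 4² = 16, 4^4 ≡ 16² = 256 ≡ 16, 4^8 ≡ 16² = 256 ≡ 16, 4^16 ≡ 16² = 256 ≡ 16. Since 24 = 16 + 8, 4^24 ≡ 16·16: 16·16 = 256 ≡ 16. So 4^24 ≡ 16 (mod 48).
So h(2) = h(4) = 16 while 2 ≠ 4, hence h is not injective.
A non-injective map from the 48-element set ℤ/48ℤ to itself takes at most 47 distinct values, so it cannot be surjective. Thus h is not surjective.
Since h is not surjective, we determine |image(h)|. Computing x^24 mod 48 for each x (by repeated squaring, reducing mod 48 at every step), the values h(0), h(1), …, h(47) are: 0, 1, 16, 33, 16, 1, 0, 1, 16, 33, 16, 1, 0, 1, 16, 33, 16, 1, 0, 1, 16, 33, 16, 1, 0, 1, 16, 33, 16, 1, 0, 1, 16, 33, 16, 1, 0, 1, 16, 33, 16, 1, 0, 1, 16, 33, 16, 1.
The distinct values are {0, 1, 16, 33}; there are 4 of them.

4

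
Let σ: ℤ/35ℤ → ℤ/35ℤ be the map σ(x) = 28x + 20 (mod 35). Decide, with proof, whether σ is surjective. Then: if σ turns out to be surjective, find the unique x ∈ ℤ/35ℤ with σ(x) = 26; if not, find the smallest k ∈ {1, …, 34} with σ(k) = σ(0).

Recall: σ is surjective if every y in the codomain equals σ(x) for some x in the domain.
Since gcd(28, 35) = 7, we have 28x ≡ 0 (mod 7) for all x, so σ(x) ≡ 6 (mod 7).
But 0 ≢ 6 (mod 7), so 0 ∈ ℤ/35ℤ has no preimage. So σ is not surjective.
Since σ is not surjective, we find the least positive k with σ(k) = σ(0): this means 28k ≡ 0 (mod 35), i.e. 35 ∣ 28k. Since gcd(28, 35) = 7, dividing through by 7 this holds exactly when 5 ∣ 4k, and as gcd(4, 5) = 1, exactly when 5 ∣ k.
The smallest positive such k is 5.

5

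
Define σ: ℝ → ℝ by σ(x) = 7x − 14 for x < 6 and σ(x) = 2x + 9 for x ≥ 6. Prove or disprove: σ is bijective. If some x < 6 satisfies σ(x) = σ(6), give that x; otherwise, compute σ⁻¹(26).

Both pieces are strictly increasing (slopes 7 and 2), so each is injective on its own interval.
The left piece maps (−∞, 6) onto (−∞, 28); the right piece maps [6, ∞) onto [21, ∞).
These images overlap. In particular σ(6) = 21 (right piece), and solving 7x − 14 = 21 on the left piece gives x = 5 < 6.
So σ(5) = σ(6) with 5 ≠ 6, and σ is not injective, hence not bijective. This x = 5 is the requested value below 6.

5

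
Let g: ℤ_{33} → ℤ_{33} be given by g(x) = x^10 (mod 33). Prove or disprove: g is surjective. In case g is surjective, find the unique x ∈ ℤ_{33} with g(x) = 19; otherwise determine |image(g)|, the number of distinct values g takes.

4

g(1) = 1^10 = 1.
g(2): Repeated squaring mod 33: 2^1 ≡ 2, 2^2 ≡ 2² = 4, 2^4 ≡ 4² = 16, 2^8 ≡ 16² = 256 ≡ 25. Since 10 = 8 + 2, 2^10 ≡ 25·4: 25·4 = 100 ≡ 1. So 2^10 ≡ 1 (mod 33).
So g(1) = g(2) = 1 while 1 ≠ 2, so g is not injective.
A non-injective map from the 33-element set ℤ_{33} to itself takes at most 32 distinct values, so it cannot be surjective. So g is not surjective.
Since g is not surjective, we determine |image(g)|. Computing x^10 mod 33 for each x (by repeated squaring, reducing mod 33 at every step), the values g(0), g(1), …, g(32) are: 0, 1, 1, 12, 1, 1, 12, 1, 1, 12, 1, 22, 12, 1, 1, 12, 1, 1, 12, 1, 1, 12, 22, 1, 12, 1, 1, 12, 1, 1, 12, 1, 1.
The distinct values are {0, 1, 12, 22}; there are 4 of them.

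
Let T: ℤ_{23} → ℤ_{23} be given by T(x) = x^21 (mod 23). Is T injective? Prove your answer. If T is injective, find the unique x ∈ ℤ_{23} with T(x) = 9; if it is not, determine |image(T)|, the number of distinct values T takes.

18

Since 23 is prime, the nonzero elements of ℤ_{23} form a cyclic group of order 22.
As gcd(21, 22) = 1, raising to the 21st power is a bijection on this group: if s^21 ≡ t^21 then (st^{−1})^21 = 1, and the only element of order dividing gcd(21, 22) = 1 is 1, so s = t.
With T(0) = 0 this makes T injective on all of ℤ_{23}, hence bijective (finite equal-size domain and codomain). In particular T is injective.
Since T is injective, we find the preimage of 9. The inverse of x ↦ x^21 on (ℤ_{23})^× is x ↦ x^21, because 21·21 = 441 = 20·22 + 1 ≡ 1 (mod 22) and x^{22} = 1 for x ≠ 0 (Fermat). So T⁻¹(9) = 9^21 mod 23.
Repeated squaring mod 23: 9^1 ≡ 9, 9^2 ≡ 9² = 81 ≡ 12, 9^4 ≡ 12² = 144 ≡ 6, 9^8 ≡ 6² = 36 ≡ 13, 9^16 ≡ 13² = 169 ≡ 8. Since 21 = 16 + 4 + 1, 9^21 ≡ 8·6·9: 8·6 = 48 ≡ 2, then 2·9 = 18. So 9^21 ≡ 18 (mod 23).
Hence T⁻¹(9) = 18.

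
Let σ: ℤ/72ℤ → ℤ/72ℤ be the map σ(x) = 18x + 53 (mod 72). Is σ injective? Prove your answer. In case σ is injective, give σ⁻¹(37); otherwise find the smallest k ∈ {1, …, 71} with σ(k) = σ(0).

We have gcd(18, 72) = 18 > 1. Taking s = 0 and t = 4: σ(0) = 53 and σ(4) = 18·4 + 53 = 125 ≡ 53 (mod 72).
So σ(0) = σ(4) while 0 ≠ 4, therefore σ is not injective.
Since σ is not injective, we find the least positive k with σ(k) = σ(0): this means 18k ≡ 0 (mod 72), i.e. 72 ∣ 18k. Since gcd(18, 72) = 18, dividing through by 18 this holds exactly when 4 ∣ k.
The smallest positive such k is 4.

4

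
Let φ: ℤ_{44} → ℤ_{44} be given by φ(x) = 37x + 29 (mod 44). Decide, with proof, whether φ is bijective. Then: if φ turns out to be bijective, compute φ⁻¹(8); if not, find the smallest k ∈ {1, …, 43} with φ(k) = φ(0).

If φ(u) = φ(v), then 37u ≡ 37v (mod 44). Because gcd(37, 44) = 1, we may cancel 37 to get u ≡ v (mod 44).
We now compute 37⁻¹ mod 44 explicitly. Euclid's algorithm: 44 = 1·37 + 7, 37 = 5·7 + 2, 7 = 3·2 + 1; back-substituting gives 1 = 25·37 − 21·44, so 37⁻¹ ≡ 25 (mod 44).
For any y ∈ ℤ_{44}, x = 25(y − 29) mod 44 satisfies φ(x) = 37·25(y − 29) + 29 ≡ y (since 37·25 ≡ 1 mod 44). So every y has a preimage.
Thus φ is bijective.
Since φ is bijective, we compute φ⁻¹(8): solve 37x + 29 ≡ 8 (mod 44), i.e. 37x ≡ 23 (mod 44).
Multiplying by 37⁻¹ = 25 gives x ≡ 25·23 = 575 = 13·44 + 3 ≡ 3 (mod 44).
Check: φ(3) = 37·3 + 29 = 140 = 3·44 + 8 ≡ 8 (mod 44).

3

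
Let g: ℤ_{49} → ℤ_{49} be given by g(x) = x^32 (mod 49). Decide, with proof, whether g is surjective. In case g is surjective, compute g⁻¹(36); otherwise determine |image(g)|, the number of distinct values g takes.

g(0) = 0^32 = 0.
g(7): Repeated squaring mod 49: 7^1 ≡ 7, 7^2 ≡ 7² = 49 ≡ 0, 7^4 ≡ 0² = 0, 7^8 ≡ 0² = 0, 7^16 ≡ 0² = 0, 7^32 ≡ 0² = 0. So 7^32 ≡ 0 (mod 49).
So g(0) = g(7) = 0 while 0 ≠ 7, thus g is not injective.
A non-injective map from the 49-element set ℤ_{49} to itself takes at most 48 distinct values, so it cannot be surjective. Therefore g is not surjective.
Since g is not surjective, we determine |image(g)|. Computing x^32 mod 49 for each x (by repeated squaring, reducing mod 49 at every step), the values g(0), g(1), …, g(48) are: 0, 1, 39, 37, 2, 32, 22, 0, 29, 46, 23, 16, 25, 43, 0, 8, 4, 9, 30, 18, 15, 0, 36, 11, 44, 44, 11, 36, 0, 15, 18, 30, 9, 4, 8, 0, 43, 25, 16, 23, 46, 29, 0, 22, 32, 2, 37, 39, 1.
The distinct values are {0, 1, 2, 4, 8, 9, 11, 15, 16, 18, 22, 23, 25, 29, 30, 32, 36, 37, 39, 43, 44, 46}; there are 22 of them.

22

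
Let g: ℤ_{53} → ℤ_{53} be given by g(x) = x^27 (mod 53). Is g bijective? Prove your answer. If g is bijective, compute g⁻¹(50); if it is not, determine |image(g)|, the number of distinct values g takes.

Since 53 is prime, the nonzero elements of ℤ_{53} form a cyclic group of order 52.
As gcd(27, 52) = 1, raising to the 27th power is a bijection on this group: if s^27 ≡ t^27 then (st^{−1})^27 = 1, and the only element of order dividing gcd(27, 52) = 1 is 1, so s = t.
With g(0) = 0 this makes g injective on all of ℤ_{53}, hence bijective (finite equal-size domain and codomain). In particular g is bijective.
Since g is bijective, we find the preimage of 50. The inverse of x ↦ x^27 on (ℤ_{53})^× is x ↦ x^27, because 27·27 = 729 = 14·52 + 1 ≡ 1 (mod 52) and x^{52} = 1 for x ≠ 0 (Fermat). So g⁻¹(50) = 50^27 mod 53.
Repeated squaring mod 53: 50^1 ≡ 50, 50^2 ≡ 50² = 2500 ≡ 9, 50^4 ≡ 9² = 81 ≡ 28, 50^8 ≡ 28² = 784 ≡ 42, 50^16 ≡ 42² = 1764 ≡ 15. Since 27 = 16 + 8 + 2 + 1, 50^27 ≡ 15·42·9·50: 15·42 = 630 ≡ 47, then 47·9 = 423 ≡ 52, then 52·50 = 2600 ≡ 3. So 50^27 ≡ 3 (mod 53).
Hence g⁻¹(50) = 3.

3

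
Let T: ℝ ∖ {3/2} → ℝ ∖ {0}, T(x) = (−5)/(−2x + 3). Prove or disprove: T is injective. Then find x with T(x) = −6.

13/12

Suppose T(u) = T(v). Cross-multiplying: (−5)(−2v + 3) = (−5)(−2u + 3).
Expanding both sides and cancelling the symmetric terms leaves −10·(u − v) = 0. Since −10 ≠ 0, u = v. Therefore T is injective.
Solving T(x) = −6: cross-multiplying gives −5 = −6(−2x + 3), which rearranges to −12x = −13, so x = 13/12.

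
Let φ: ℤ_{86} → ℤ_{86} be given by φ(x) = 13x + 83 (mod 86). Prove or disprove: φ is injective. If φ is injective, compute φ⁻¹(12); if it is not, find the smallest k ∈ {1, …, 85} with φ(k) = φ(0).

21

If φ(s) = φ(t), then 13s ≡ 13t (mod 86). Because gcd(13, 86) = 1, we may cancel 13 to get s ≡ t (mod 86).
Thus φ is injective.
We now compute 13⁻¹ mod 86 explicitly. Euclid's algorithm: 86 = 6·13 + 8, 13 = 1·8 + 5, 8 = 1·5 + 3, 5 = 1·3 + 2, 3 = 1·2 + 1; back-substituting gives 1 = 53·13 − 8·86, so 13⁻¹ ≡ 53 (mod 86).
Since φ is injective, we find φ⁻¹(12): we need 13x ≡ 12 − 83 ≡ 15 (mod 86). Using 13⁻¹ = 53: x ≡ 53·15 = 795 = 9·86 + 21, so x = 21.
Check: φ(21) = 13·21 + 83 = 356 = 4·86 + 12 ≡ 12 (mod 86).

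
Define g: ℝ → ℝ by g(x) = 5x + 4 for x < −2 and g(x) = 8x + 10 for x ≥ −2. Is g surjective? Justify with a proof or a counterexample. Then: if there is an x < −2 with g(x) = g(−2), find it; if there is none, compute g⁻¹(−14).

Both pieces are strictly increasing (slopes 5 and 8), so each is injective on its own interval.
The left piece maps (−∞, −2) onto (−∞, −6); the right piece maps [−2, ∞) onto [−6, ∞).
These images together cover ℝ, so g is surjective.
Because the two images are disjoint, no x < −2 has g(x) = g(−2), so we compute g⁻¹(−14): −14 lies in (−∞, −6), so solve 5x + 4 = −14: x = (−14 − 4)/5 = −18/5.

-18/5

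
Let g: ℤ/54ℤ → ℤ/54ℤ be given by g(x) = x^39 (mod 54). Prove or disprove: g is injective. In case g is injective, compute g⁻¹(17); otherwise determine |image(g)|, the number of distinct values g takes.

g(0) = 0^39 = 0.
g(6): Repeated squaring mod 54: 6^1 ≡ 6, 6^2 ≡ 6² = 36, 6^4 ≡ 36² = 1296 ≡ 0, 6^8 ≡ 0² = 0, 6^16 ≡ 0² = 0, 6^32 ≡ 0² = 0. Since 39 = 32 + 4 + 2 + 1, 6^39 ≡ 0·0·36·6: 0·0 = 0, then 0·36 = 0, then 0·6 = 0. So 6^39 ≡ 0 (mod 54).
So g(0) = g(6) = 0 while 0 ≠ 6, thus g is not injective.
Since g is not injective, we determine |image(g)|. Computing x^39 mod 54 for each x (by repeated squaring, reducing mod 54 at every step), the values g(0), g(1), …, g(53) are: 0, 1, 8, 27, 10, 17, 0, 19, 26, 27, 28, 35, 0, 37, 44, 27, 46, 53, 0, 1, 8, 27, 10, 17, 0, 19, 26, 27, 28, 35, 0, 37, 44, 27, 46, 53, 0, 1, 8, 27, 10, 17, 0, 19, 26, 27, 28, 35, 0, 37, 44, 27, 46, 53.
The distinct values are {0, 1, 8, 10, 17, 19, 26, 27, 28, 35, 37, 44, 46, 53}; there are 14 of them.

14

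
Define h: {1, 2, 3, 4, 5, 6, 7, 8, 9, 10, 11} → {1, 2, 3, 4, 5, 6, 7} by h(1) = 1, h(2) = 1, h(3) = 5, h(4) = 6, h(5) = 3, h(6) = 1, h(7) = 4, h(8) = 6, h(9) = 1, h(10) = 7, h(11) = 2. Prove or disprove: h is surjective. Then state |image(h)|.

Every element of the codomain has a preimage: 1 = h(1), 2 = h(11), 3 = h(5), 4 = h(7), 5 = h(3), 6 = h(4), 7 = h(10).
Hence h is surjective.
The image of h is {1, 2, 3, 4, 5, 6, 7}, which has 7 elements.

7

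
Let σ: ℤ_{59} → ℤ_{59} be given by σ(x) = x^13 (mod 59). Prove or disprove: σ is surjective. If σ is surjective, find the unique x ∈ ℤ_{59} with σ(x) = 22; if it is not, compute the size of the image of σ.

4

Since 59 is prime, the nonzero elements of ℤ_{59} form a cyclic group of order 58.
As gcd(13, 58) = 1, raising to the 13th power is a bijection on this group: if x_1^13 ≡ x_2^13 then (x_1x_2^{−1})^13 = 1, and the only element of order dividing gcd(13, 58) = 1 is 1, so x_1 = x_2.
With σ(0) = 0 this makes σ injective on all of ℤ_{59}, hence bijective (finite equal-size domain and codomain). In particular σ is surjective.
Since σ is surjective, we find the preimage of 22. The inverse of x ↦ x^13 on (ℤ_{59})^× is x ↦ x^9, because 13·9 = 117 = 2·58 + 1 ≡ 1 (mod 58) and x^{58} = 1 for x ≠ 0 (Fermat). So σ⁻¹(22) = 22^9 mod 59.
Repeated squaring mod 59: 22^1 ≡ 22, 22^2 ≡ 22² = 484 ≡ 12, 22^4 ≡ 12² = 144 ≡ 26, 22^8 ≡ 26² = 676 ≡ 27. Since 9 = 8 + 1, 22^9 ≡ 27·22: 27·22 = 594 ≡ 4. So 22^9 ≡ 4 (mod 59).
Hence σ⁻¹(22) = 4.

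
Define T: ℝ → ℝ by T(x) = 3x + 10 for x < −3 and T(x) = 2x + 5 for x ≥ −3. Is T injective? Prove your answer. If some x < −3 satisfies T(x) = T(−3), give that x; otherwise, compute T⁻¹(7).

-11/3

Both pieces are strictly increasing (slopes 3 and 2), so each is injective on its own interval.
The left piece maps (−∞, −3) onto (−∞, 1); the right piece maps [−3, ∞) onto [−1, ∞).
These images overlap. In particular T(−3) = −1 (right piece), and solving 3x + 10 = −1 on the left piece gives x = −11/3 < −3.
So T(−11/3) = T(−3) with −11/3 ≠ −3, and T is not injective. This x = −11/3 is the requested value below −3.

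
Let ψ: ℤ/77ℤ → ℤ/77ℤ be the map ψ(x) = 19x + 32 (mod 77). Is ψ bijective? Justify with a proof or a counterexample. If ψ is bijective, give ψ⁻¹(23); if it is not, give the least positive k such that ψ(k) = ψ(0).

36

Recall that ψ is injective if ψ(a) = ψ(b) implies a = b.
If ψ(a) = ψ(b), then 19a ≡ 19b (mod 77). Because gcd(19, 77) = 1, we may cancel 19 to get a ≡ b (mod 77).
We now compute 19⁻¹ mod 77 explicitly. Euclid's algorithm: 77 = 4·19 + 1; back-substituting gives 1 = 73·19 − 18·77, so 19⁻¹ ≡ 73 (mod 77).
Then y ↦ 73(y − 32) is a two-sided inverse to ψ, so every y ∈ ℤ/77ℤ has a preimage.
Thus ψ is bijective.
Since ψ is bijective, we compute ψ⁻¹(23): solve 19x + 32 ≡ 23 (mod 77), i.e. 19x ≡ 68 (mod 77).
Multiplying by 19⁻¹ = 73 gives x ≡ 73·68 = 4964 = 64·77 + 36 ≡ 36 (mod 77).
Check: ψ(36) = 19·36 + 32 = 716 = 9·77 + 23 ≡ 23 (mod 77).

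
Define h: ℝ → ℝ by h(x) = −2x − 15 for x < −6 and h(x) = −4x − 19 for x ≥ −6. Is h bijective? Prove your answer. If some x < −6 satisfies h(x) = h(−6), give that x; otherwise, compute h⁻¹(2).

Both pieces are strictly decreasing (slopes −2 and −4), so each is injective on its own interval.
The left piece maps (−∞, −6) onto (−3, ∞); the right piece maps [−6, ∞) onto (−∞, 5].
These images overlap. In particular h(−6) = 5 (right piece), and solving −2x − 15 = 5 on the left piece gives x = −10 < −6.
So h(−10) = h(−6) with −10 ≠ −6, and h is not injective, hence not bijective. This x = −10 is the requested value below −6.

-10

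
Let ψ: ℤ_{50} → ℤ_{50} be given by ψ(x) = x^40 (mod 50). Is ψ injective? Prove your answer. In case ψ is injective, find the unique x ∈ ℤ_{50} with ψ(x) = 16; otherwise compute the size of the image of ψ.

ψ(1) = 1^40 = 1.
ψ(3): Repeated squaring mod 50: 3^1 ≡ 3, 3^2 ≡ 3² = 9, 3^4 ≡ 9² = 81 ≡ 31, 3^8 ≡ 31² = 961 ≡ 11, 3^16 ≡ 11² = 121 ≡ 21, 3^32 ≡ 21² = 441 ≡ 41. Since 40 = 32 + 8, 3^40 ≡ 41·11: 41·11 = 451 ≡ 1. So 3^40 ≡ 1 (mod 50).
So ψ(1) = ψ(3) = 1 while 1 ≠ 3, therefore ψ is not injective.
Since ψ is not injective, we determine |image(ψ)|. Computing x^40 mod 50 for each x (by repeated squaring, reducing mod 50 at every step), the values ψ(0), ψ(1), …, ψ(49) are: 0, 1, 26, 1, 26, 25, 26, 1, 26, 1, 0, 1, 26, 1, 26, 25, 26, 1, 26, 1, 0, 1, 26, 1, 26, 25, 26, 1, 26, 1, 0, 1, 26, 1, 26, 25, 26, 1, 26, 1, 0, 1, 26, 1, 26, 25, 26, 1, 26, 1.
The distinct values are {0, 1, 25, 26}; there are 4 of them.

4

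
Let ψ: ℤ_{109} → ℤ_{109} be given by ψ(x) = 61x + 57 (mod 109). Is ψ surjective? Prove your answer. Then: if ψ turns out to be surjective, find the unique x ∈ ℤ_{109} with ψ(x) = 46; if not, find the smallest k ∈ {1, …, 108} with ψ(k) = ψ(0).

Since gcd(61, 109) = 1, 61 is invertible modulo 109. Euclid's algorithm: 109 = 1·61 + 48, 61 = 1·48 + 13, 48 = 3·13 + 9, 13 = 1·9 + 4, 9 = 2·4 + 1; back-substituting gives 1 = 84·61 − 47·109, so 61⁻¹ ≡ 84 (mod 109).
For any y ∈ ℤ_{109}, x = 84(y − 57) mod 109 satisfies ψ(x) = 61·84(y − 57) + 57 ≡ y (since 61·84 ≡ 1 mod 109). So every y has a preimage.
Therefore ψ is surjective.
Since ψ is surjective, we find ψ⁻¹(46): we need 61x ≡ 46 − 57 ≡ 98 (mod 109). Using 61⁻¹ = 84: x ≡ 84·98 = 8232 = 75·109 + 57, so x = 57.
Check: ψ(57) = 61·57 + 57 = 3534 = 32·109 + 46 ≡ 46 (mod 109).

57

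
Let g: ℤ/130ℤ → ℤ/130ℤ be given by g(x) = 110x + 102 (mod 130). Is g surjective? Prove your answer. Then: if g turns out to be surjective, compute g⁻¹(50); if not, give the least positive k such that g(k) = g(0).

13

Recall: surjectivity means every element of the codomain has a preimage under g.
Since gcd(110, 130) = 10, we have 110x ≡ 0 (mod 10) for all x, so g(x) ≡ 2 (mod 10).
But 0 ≢ 2 (mod 10), so 0 ∈ ℤ/130ℤ has no preimage. Therefore g is not surjective.
Since g is not surjective, we find the least positive k with g(k) = g(0): this means 110k ≡ 0 (mod 130), i.e. 130 ∣ 110k. Since gcd(110, 130) = 10, dividing through by 10 this holds exactly when 13 ∣ 11k, and as gcd(11, 13) = 1, exactly when 13 ∣ k.
The smallest positive such k is 13.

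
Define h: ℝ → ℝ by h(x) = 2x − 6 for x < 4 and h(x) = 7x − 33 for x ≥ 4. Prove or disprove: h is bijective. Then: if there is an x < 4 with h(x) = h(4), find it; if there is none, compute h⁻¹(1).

Both pieces are strictly increasing (slopes 2 and 7), so each is injective on its own interval.
The left piece maps (−∞, 4) onto (−∞, 2); the right piece maps [4, ∞) onto [−5, ∞).
These images overlap. In particular h(4) = −5 (right piece), and solving 2x − 6 = −5 on the left piece gives x = 1/2 < 4.
So h(1/2) = h(4) with 1/2 ≠ 4, and h is not injective, hence not bijective. This x = 1/2 is the requested value below 4.

1/2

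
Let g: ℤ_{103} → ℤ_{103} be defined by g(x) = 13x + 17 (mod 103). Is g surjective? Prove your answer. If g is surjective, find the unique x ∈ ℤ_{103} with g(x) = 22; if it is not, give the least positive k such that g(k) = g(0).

Since gcd(13, 103) = 1, 13 is invertible modulo 103. Euclid's algorithm: 103 = 7·13 + 12, 13 = 1·12 + 1; back-substituting gives 1 = 8·13 − 1·103, so 13⁻¹ ≡ 8 (mod 103).
Then y ↦ 8(y − 17) is a two-sided inverse to g, so every y ∈ ℤ_{103} has a preimage.
Therefore g is surjective.
Since g is surjective, we compute g⁻¹(22): solve 13x + 17 ≡ 22 (mod 103), i.e. 13x ≡ 5 (mod 103).
Multiplying by 13⁻¹ = 8 gives x ≡ 8·5 = 40 ≡ 40 (mod 103).
Check: g(40) = 13·40 + 17 = 537 = 5·103 + 22 ≡ 22 (mod 103).

40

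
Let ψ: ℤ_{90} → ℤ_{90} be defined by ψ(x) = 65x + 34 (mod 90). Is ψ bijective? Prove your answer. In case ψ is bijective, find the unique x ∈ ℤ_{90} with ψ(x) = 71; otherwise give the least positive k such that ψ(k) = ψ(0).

Recall that ψ is injective if ψ(x_1) = ψ(x_2) implies x_1 = x_2.
We have gcd(65, 90) = 5 > 1. Taking x_1 = 0 and x_2 = 18: ψ(0) = 34 and ψ(18) = 65·18 + 34 = 1204 ≡ 34 (mod 90).
So ψ(0) = ψ(18) while 0 ≠ 18, hence ψ is not injective, hence not bijective.
Since ψ is not bijective, we find the least positive k with ψ(k) = ψ(0): this means 65k ≡ 0 (mod 90), i.e. 90 ∣ 65k. Since gcd(65, 90) = 5, dividing through by 5 this holds exactly when 18 ∣ 13k, and as gcd(13, 18) = 1, exactly when 18 ∣ k.
The smallest positive such k is 18.

18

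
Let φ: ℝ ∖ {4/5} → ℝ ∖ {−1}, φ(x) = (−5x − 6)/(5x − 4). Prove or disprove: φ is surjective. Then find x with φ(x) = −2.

14/5

For any y ≠ −1, solving y(5x − 4) = −5x − 6 for x gives a well-defined x ≠ 4/5. So φ is surjective.
Solving φ(x) = −2: cross-multiplying gives −5x − 6 = −2(5x − 4), which rearranges to 5x = 14, so x = 14/5.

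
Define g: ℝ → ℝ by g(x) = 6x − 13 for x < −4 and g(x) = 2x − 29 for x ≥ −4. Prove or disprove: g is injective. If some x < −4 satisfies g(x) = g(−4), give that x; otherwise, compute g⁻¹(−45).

Both pieces are strictly increasing (slopes 6 and 2), so each is injective on its own interval.
The left piece maps (−∞, −4) onto (−∞, −37); the right piece maps [−4, ∞) onto [−37, ∞).
These images are disjoint, so no value is attained by both pieces. So g is injective.
Because the two images are disjoint, no x < −4 has g(x) = g(−4), so we compute g⁻¹(−45): −45 lies in (−∞, −37), so solve 6x − 13 = −45: x = (−45 + 13)/6 = −16/3.

-16/3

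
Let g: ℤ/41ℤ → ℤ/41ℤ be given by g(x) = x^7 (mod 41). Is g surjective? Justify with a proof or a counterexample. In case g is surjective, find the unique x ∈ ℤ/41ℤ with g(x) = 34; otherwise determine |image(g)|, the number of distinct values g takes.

15

Since 41 is prime, the nonzero elements of ℤ/41ℤ form a cyclic group of order 40.
As gcd(7, 40) = 1, raising to the 7th power is a bijection on this group: if s^7 ≡ t^7 then (st^{−1})^7 = 1, and the only element of order dividing gcd(7, 40) = 1 is 1, so s = t.
With g(0) = 0 this makes g injective on all of ℤ/41ℤ, hence bijective (finite equal-size domain and codomain). In particular g is surjective.
Since g is surjective, we find the preimage of 34. The inverse of x ↦ x^7 on (ℤ/41ℤ)^× is x ↦ x^23, because 7·23 = 161 = 4·40 + 1 ≡ 1 (mod 40) and x^{40} = 1 for x ≠ 0 (Fermat). So g⁻¹(34) = 34^23 mod 41.
Repeated squaring mod 41: 34^1 ≡ 34, 34^2 ≡ 34² = 1156 ≡ 8, 34^4 ≡ 8² = 64 ≡ 23, 34^8 ≡ 23² = 529 ≡ 37, 34^16 ≡ 37² = 1369 ≡ 16. Since 23 = 16 + 4 + 2 + 1, 34^23 ≡ 16·23·8·34: 16·23 = 368 ≡ 40, then 40·8 = 320 ≡ 33, then 33·34 = 1122 ≡ 15. So 34^23 ≡ 15 (mod 41).
Hence g⁻¹(34) = 15.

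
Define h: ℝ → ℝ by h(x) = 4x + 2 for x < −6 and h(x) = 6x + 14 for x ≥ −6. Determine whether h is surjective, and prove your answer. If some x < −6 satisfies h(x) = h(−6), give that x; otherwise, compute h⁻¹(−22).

Both pieces are strictly increasing (slopes 4 and 6), so each is injective on its own interval.
The left piece maps (−∞, −6) onto (−∞, −22); the right piece maps [−6, ∞) onto [−22, ∞).
These images together cover ℝ, so h is surjective.
Because the two images are disjoint, no x < −6 has h(x) = h(−6), so we compute h⁻¹(−22): −22 lies in [−22, ∞), so solve 6x + 14 = −22: x = (−22 − 14)/6 = −6.

-6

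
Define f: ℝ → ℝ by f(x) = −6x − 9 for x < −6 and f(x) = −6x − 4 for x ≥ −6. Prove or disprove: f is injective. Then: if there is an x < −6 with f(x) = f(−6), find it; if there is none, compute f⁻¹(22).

-41/6

Both pieces are strictly decreasing (slopes −6 and −6), so each is injective on its own interval.
The left piece maps (−∞, −6) onto (27, ∞); the right piece maps [−6, ∞) onto (−∞, 32].
These images overlap. In particular f(−6) = 32 (right piece), and solving −6x − 9 = 32 on the left piece gives x = −41/6 < −6.
So f(−41/6) = f(−6) with −41/6 ≠ −6, and f is not injective. This x = −41/6 is the requested value below −6.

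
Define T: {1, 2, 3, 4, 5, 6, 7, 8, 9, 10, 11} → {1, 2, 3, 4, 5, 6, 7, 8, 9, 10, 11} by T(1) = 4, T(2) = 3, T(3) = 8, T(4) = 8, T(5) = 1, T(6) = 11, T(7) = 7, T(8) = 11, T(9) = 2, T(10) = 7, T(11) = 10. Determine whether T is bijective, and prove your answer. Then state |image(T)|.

T(3) = 8 = T(4) with 3 ≠ 4, so T is not injective, hence not bijective.
The image of T is {1, 2, 3, 4, 7, 8, 10, 11}, which has 8 elements.

8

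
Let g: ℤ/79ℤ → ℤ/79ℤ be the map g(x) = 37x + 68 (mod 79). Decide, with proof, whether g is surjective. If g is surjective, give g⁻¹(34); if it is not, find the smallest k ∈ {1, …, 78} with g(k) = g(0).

61

Since gcd(37, 79) = 1, 37 is invertible modulo 79. Euclid's algorithm: 79 = 2·37 + 5, 37 = 7·5 + 2, 5 = 2·2 + 1; back-substituting gives 1 = 47·37 − 22·79, so 37⁻¹ ≡ 47 (mod 79).
Then y ↦ 47(y − 68) is a two-sided inverse to g, so every y ∈ ℤ/79ℤ has a preimage.
So g is surjective.
Since g is surjective, we find g⁻¹(34): we need 37x ≡ 34 − 68 ≡ 45 (mod 79). Using 37⁻¹ = 47: x ≡ 47·45 = 2115 = 26·79 + 61, so x = 61.
Check: g(61) = 37·61 + 68 = 2325 = 29·79 + 34 ≡ 34 (mod 79).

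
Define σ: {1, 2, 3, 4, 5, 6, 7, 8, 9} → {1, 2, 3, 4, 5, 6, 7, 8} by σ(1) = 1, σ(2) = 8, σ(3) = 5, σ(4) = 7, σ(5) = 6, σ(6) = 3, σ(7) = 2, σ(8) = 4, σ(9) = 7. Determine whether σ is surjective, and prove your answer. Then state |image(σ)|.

Every element of the codomain has a preimage: 1 = σ(1), 2 = σ(7), 3 = σ(6), 4 = σ(8), 5 = σ(3), 6 = σ(5), 7 = σ(4), 8 = σ(2).
Hence σ is surjective.
The image of σ is {1, 2, 3, 4, 5, 6, 7, 8}, which has 8 elements.

8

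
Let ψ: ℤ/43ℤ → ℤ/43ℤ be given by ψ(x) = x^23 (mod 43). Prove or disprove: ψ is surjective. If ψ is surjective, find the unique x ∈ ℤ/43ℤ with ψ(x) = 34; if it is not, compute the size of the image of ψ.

3

Since 43 is prime, the nonzero elements of ℤ/43ℤ form a cyclic group of order 42.
As gcd(23, 42) = 1, raising to the 23rd power is a bijection on this group: if a^23 ≡ b^23 then (ab^{−1})^23 = 1, and the only element of order dividing gcd(23, 42) = 1 is 1, so a = b.
With ψ(0) = 0 this makes ψ injective on all of ℤ/43ℤ, hence bijective (finite equal-size domain and codomain). In particular ψ is surjective.
Since ψ is surjective, we find the preimage of 34. The inverse of x ↦ x^23 on (ℤ/43ℤ)^× is x ↦ x^11, because 23·11 = 253 = 6·42 + 1 ≡ 1 (mod 42) and x^{42} = 1 for x ≠ 0 (Fermat). So ψ⁻¹(34) = 34^11 mod 43.
Repeated squaring mod 43: 34^1 ≡ 34, 34^2 ≡ 34² = 1156 ≡ 38, 34^4 ≡ 38² = 1444 ≡ 25, 34^8 ≡ 25² = 625 ≡ 23. Since 11 = 8 + 2 + 1, 34^11 ≡ 23·38·34: 23·38 = 874 ≡ 14, then 14·34 = 476 ≡ 3. So 34^11 ≡ 3 (mod 43).
Hence ψ⁻¹(34) = 3.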